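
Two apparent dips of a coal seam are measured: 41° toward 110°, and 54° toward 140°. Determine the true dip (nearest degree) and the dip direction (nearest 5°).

The two traces are lines in the plane: v₁ = (sin 110°·cos 41°, cos 110°·cos 41°, −sin 41°), v₂ = (sin 140°·cos 54°, cos 140°·cos 54°, −sin 54°).
Cross product v₁ × v₂ gives the pole to the plane: n ∝ (0.087, -0.326, 0.222).
Dip δ = arctan(|n_h|/n_z) = arctan(0.337/0.222) = 56.7°.
Dip direction = atan2(0.087, -0.326) = 165° (azimuth of n's horizontal projection).

true dip 57°, dip direction 165°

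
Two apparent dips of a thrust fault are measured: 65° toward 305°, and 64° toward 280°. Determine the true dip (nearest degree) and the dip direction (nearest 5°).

true dip 65°, dip direction 300°

The two traces are lines in the plane: v₁ = (sin 305°·cos 65°, cos 305°·cos 65°, −sin 65°), v₂ = (sin 280°·cos 64°, cos 280°·cos 64°, −sin 64°).
Cross product v₁ × v₂ gives the pole to the plane: n ∝ (-0.149, 0.080, 0.078).
tan δ = √(n_x²+n_y²)/n_z = 0.169/0.078, so δ = 65.2°.
The horizontal component of n points toward azimuth atan2(n_x, n_y) = 298°, the dip direction.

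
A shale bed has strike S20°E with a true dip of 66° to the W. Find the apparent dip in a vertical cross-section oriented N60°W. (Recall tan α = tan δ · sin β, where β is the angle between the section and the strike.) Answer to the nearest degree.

55°

Angle between strike (S20°E) and section (N60°W): β = 40°.
tan(apparent dip) = tan 66° · sin 40° = 1.4437
α = arctan(1.4437) = 55.29°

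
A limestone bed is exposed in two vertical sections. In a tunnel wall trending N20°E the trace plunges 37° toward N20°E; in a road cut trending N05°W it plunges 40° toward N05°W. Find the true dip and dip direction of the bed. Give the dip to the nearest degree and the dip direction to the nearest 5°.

Represent each trace as a vector plunging at its apparent dip toward its trend (east-north-up frame): v₁ = (0.273, 0.750, -0.602), v₂ = (-0.067, 0.763, -0.643).
Cross product v₁ × v₂ gives the pole to the plane: n ∝ (-0.023, 0.216, 0.259).
Dip δ = arctan(|n_h|/n_z) = arctan(0.217/0.259) = 40.0°.
Dip direction = azimuth of (n_x, n_y) = atan2(-0.023, 0.216) = 354°.

true dip 40°, dip direction 355°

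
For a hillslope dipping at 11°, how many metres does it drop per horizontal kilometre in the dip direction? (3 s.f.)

drop per km = 1000 × tan 11° = 1000 × 0.1944

194 m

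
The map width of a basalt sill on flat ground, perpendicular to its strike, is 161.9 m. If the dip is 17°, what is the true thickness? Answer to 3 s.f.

47.3 m

True thickness t = w · sin(dip) = 161.9 × sin 17°
t = 161.9 × 0.2924 = 47.335 m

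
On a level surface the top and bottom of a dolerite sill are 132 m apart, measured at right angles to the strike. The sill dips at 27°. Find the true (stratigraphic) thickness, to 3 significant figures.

True thickness t = w · sin(dip) = 132 × sin 27°
t = 132 × 0.4540 = 59.927 m

59.9 m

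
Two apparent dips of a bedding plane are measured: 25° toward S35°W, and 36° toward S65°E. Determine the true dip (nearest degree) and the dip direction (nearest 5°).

Represent each trace as a vector plunging at its apparent dip toward its trend (east-north-up frame): v₁ = (-0.520, -0.742, -0.423), v₂ = (0.733, -0.342, -0.588).
n = v₁ × v₂ = (0.292, -0.615, 0.722) (taken with n_z > 0).
tan δ = √(n_x²+n_y²)/n_z = 0.681/0.722, so δ = 43.3°.
The horizontal component of n points toward azimuth atan2(n_x, n_y) = 155°, the dip direction.

true dip 43°, dip direction 155°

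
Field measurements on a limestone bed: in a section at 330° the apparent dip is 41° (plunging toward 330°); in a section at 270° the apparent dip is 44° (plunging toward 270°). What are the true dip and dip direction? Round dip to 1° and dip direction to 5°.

The two traces are lines in the plane: v₁ = (sin 330°·cos 41°, cos 330°·cos 41°, −sin 41°), v₂ = (sin 270°·cos 44°, cos 270°·cos 44°, −sin 44°).
The plane normal is n = v₁ × v₂ ∝ (-0.454, 0.210, 0.470).
True dip = arccos(n_z / |n|) = arccos(0.6849) = 46.8°.
Dip direction = atan2(-0.454, 0.210) = 295° (azimuth of n's horizontal projection).

true dip 47°, dip direction 295°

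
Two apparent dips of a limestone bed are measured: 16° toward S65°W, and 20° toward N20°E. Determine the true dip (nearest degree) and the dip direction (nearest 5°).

true dip 40°, dip direction 315°

The two traces are lines in the plane: v₁ = (sin 245°·cos 16°, cos 245°·cos 16°, −sin 16°), v₂ = (sin 20°·cos 20°, cos 20°·cos 20°, −sin 20°).
The plane normal is n = v₁ × v₂ ∝ (-0.382, 0.387, 0.639).
Dip δ = arctan(|n_h|/n_z) = arctan(0.544/0.639) = 40.4°.
The horizontal component of n points toward azimuth atan2(n_x, n_y) = 315°, the dip direction.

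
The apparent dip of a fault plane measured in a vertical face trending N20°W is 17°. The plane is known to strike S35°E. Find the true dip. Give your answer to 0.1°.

The section is 15° from the strike.
tan(true dip) = tan 17° / sin 15° = 1.1813
δ = arctan(1.1813) = 49.75°

49.8°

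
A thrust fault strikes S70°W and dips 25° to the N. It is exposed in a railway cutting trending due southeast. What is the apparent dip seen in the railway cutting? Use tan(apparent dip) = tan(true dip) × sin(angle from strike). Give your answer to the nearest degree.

Angle between strike (S70°W) and section (due southeast): β = 65°.
tan(apparent dip) = tan 25° · sin 65° = 0.4226
α = arctan(0.4226) = 22.91°

23°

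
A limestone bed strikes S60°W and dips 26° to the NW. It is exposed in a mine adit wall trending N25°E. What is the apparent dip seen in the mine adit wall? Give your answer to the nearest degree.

16°

The strike is S60°W and the section trends N25°E; the acute angle between them is β = 35°.
tan α = tan 26° × sin 35° = 0.4877 × 0.5736 = 0.2798
apparent dip = arctan 0.2798 = 15.63°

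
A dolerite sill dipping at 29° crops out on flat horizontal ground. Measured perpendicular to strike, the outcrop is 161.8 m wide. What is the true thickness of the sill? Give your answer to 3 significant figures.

True thickness t = w · sin(dip) = 161.8 × sin 29°
t = 161.8 × 0.4848 = 78.442 m

78.4 m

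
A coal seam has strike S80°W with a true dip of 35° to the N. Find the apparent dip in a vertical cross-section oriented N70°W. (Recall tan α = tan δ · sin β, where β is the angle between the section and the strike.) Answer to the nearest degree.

The strike is S80°W and the section trends N70°W; the acute angle between them is β = 30°.
tan(apparent dip) = tan 35° · sin 30° = 0.3501
α = arctan(0.3501) = 19.30°

19°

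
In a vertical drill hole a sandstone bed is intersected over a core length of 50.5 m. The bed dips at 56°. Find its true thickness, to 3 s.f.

True thickness t = h · cos(dip) = 50.5 × cos 56°
t = 50.5 × 0.5592 = 28.239 m

28.2 m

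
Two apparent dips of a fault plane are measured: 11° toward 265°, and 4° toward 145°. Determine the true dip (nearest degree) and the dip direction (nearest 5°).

true dip 15°, dip direction 220°

Represent each trace as a vector plunging at its apparent dip toward its trend (east-north-up frame): v₁ = (-0.978, -0.086, -0.191), v₂ = (0.572, -0.817, -0.070).
Cross product v₁ × v₂ gives the pole to the plane: n ∝ (-0.150, -0.177, 0.848).
Dip δ = arctan(|n_h|/n_z) = arctan(0.232/0.848) = 15.3°.
Dip direction = azimuth of (n_x, n_y) = atan2(-0.150, -0.177) = 220°.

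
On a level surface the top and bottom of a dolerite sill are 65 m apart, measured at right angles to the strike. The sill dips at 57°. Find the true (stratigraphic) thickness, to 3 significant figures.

True thickness t = w · sin(dip) = 65 × sin 57°
t = 65 × 0.8387 = 54.514 m

54.5 m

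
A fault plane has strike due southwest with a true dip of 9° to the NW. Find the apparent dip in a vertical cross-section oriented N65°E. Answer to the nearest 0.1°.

Angle between strike (due southwest) and section (N65°E): β = 20°.
tan α = tan 9° × sin 20° = 0.1584 × 0.3420 = 0.0542
apparent dip = arctan 0.0542 = 3.10°

3.1°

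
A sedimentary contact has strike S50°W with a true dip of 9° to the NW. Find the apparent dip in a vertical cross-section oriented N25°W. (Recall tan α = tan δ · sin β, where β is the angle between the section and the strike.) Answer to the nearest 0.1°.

The strike is S50°W and the section trends N25°W; the acute angle between them is β = 75°.
tan α = tan 9° × sin 75° = 0.1584 × 0.9659 = 0.1530
apparent dip = arctan 0.1530 = 8.70°

8.7°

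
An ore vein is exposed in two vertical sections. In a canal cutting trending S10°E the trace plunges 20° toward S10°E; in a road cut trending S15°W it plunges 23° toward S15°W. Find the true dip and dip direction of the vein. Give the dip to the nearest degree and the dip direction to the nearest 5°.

true dip 23°, dip direction 200°

Each apparent-dip line lies in the plane. As unit vectors (x east, y north, z up), v₁ plunges 20°→S10°E and v₂ plunges 23°→S15°W.
n = v₁ × v₂ = (-0.057, -0.145, 0.366) (taken with n_z > 0).
True dip = arccos(n_z / |n|) = arccos(0.9196) = 23.1°.
Dip direction = atan2(-0.057, -0.145) = 202° (azimuth of n's horizontal projection).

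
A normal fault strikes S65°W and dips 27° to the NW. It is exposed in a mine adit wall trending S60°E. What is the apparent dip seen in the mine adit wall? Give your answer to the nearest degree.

23°

The section lies 55° from the strike.
tan(apparent dip) = tan 27° · sin 55° = 0.4174
apparent dip = arctan 0.4174 = 22.65°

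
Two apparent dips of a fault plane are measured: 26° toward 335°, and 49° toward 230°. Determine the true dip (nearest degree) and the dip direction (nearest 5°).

Each apparent-dip line lies in the plane. As unit vectors (x east, y north, z up), v₁ plunges 26°→335° and v₂ plunges 49°→230°.
The plane normal is n = v₁ × v₂ ∝ (-0.800, -0.066, 0.570).
Dip δ = arctan(|n_h|/n_z) = arctan(0.802/0.570) = 54.6°.
The horizontal component of n points toward azimuth atan2(n_x, n_y) = 265°, the dip direction.

true dip 55°, dip direction 265°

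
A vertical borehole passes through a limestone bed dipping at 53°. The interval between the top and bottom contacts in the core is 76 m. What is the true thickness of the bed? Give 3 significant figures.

45.7 m

True thickness t = h · cos(dip) = 76 × cos 53°
t = 76 × 0.6018 = 45.738 m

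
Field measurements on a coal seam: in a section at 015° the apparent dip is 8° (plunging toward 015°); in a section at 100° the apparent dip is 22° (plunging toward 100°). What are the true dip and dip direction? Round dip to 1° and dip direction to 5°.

true dip 23°, dip direction 085°

Each apparent-dip line lies in the plane. As unit vectors (x east, y north, z up), v₁ plunges 8°→015° and v₂ plunges 22°→100°.
n = v₁ × v₂ = (0.381, 0.031, 0.915) (taken with n_z > 0).
True dip = arccos(n_z / |n|) = arccos(0.9228) = 22.7°.
Dip direction = azimuth of (n_x, n_y) = atan2(0.381, 0.031) = 85°.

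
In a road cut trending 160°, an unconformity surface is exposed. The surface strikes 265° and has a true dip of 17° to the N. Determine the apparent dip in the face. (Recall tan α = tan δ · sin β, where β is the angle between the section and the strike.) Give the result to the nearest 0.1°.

16.5°

Angle between strike (265°) and section (160°): β = 75°.
tan α = tan 17° × sin 75° = 0.3057 × 0.9659 = 0.2953
α = arctan(0.2953) = 16.45°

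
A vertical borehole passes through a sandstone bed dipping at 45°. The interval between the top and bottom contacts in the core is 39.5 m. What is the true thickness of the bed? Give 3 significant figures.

27.9 m

True thickness t = h · cos(dip) = 39.5 × cos 45°
t = 39.5 × 0.7071 = 27.931 m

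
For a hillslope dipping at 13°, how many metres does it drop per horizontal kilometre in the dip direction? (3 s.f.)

231 m

drop per km = 1000 × tan 13° = 1000 × 0.2309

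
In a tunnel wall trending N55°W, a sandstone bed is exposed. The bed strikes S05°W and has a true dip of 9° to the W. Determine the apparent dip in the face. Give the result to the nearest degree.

8°

The section lies 60° from the strike.
tan α = tan 9° × sin 60° = 0.1584 × 0.8660 = 0.1372
apparent dip = arctan 0.1372 = 7.81°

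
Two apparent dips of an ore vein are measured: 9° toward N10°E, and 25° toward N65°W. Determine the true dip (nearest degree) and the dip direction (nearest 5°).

true dip 25°, dip direction 300°

The two traces are lines in the plane: v₁ = (sin 10°·cos 9°, cos 10°·cos 9°, −sin 9°), v₂ = (sin 295°·cos 25°, cos 295°·cos 25°, −sin 25°).
The plane normal is n = v₁ × v₂ ∝ (-0.351, 0.201, 0.865).
tan δ = √(n_x²+n_y²)/n_z = 0.405/0.865, so δ = 25.1°.
The horizontal component of n points toward azimuth atan2(n_x, n_y) = 300°, the dip direction.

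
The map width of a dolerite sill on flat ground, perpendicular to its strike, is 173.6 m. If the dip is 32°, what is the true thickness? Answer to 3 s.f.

True thickness t = w · sin(dip) = 173.6 × sin 32°
t = 173.6 × 0.5299 = 91.994 m

92.0 m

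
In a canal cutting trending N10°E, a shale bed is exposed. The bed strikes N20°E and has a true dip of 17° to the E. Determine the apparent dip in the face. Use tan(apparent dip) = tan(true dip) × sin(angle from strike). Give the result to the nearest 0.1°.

3.0°

Angle between strike (N20°E) and section (N10°E): β = 10°.
tan α = tan 17° × sin 10° = 0.3057 × 0.1736 = 0.0531
α = arctan(0.0531) = 3.04°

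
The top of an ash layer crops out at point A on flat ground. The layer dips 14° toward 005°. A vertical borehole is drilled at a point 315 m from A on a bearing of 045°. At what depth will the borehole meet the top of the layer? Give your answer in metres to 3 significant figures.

60.2 m

The hole lies 40° from the dip direction, so the down-dip offset is 315 × cos 40° = 241.30 m.
Depth = down-dip offset × tan(dip) = 241.30 × tan 14° = 241.30 × 0.2493
Depth = 60.16 m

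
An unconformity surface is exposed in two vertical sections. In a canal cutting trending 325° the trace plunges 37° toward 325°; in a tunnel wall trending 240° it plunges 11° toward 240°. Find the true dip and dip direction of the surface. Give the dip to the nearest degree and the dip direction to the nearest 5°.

true dip 37°, dip direction 315°

Represent each trace as a vector plunging at its apparent dip toward its trend (east-north-up frame): v₁ = (-0.458, 0.654, -0.602), v₂ = (-0.850, -0.491, -0.191).
Cross product v₁ × v₂ gives the pole to the plane: n ∝ (-0.420, 0.424, 0.781).
Dip δ = arctan(|n_h|/n_z) = arctan(0.597/0.781) = 37.4°.
Dip direction = azimuth of (n_x, n_y) = atan2(-0.420, 0.424) = 315°.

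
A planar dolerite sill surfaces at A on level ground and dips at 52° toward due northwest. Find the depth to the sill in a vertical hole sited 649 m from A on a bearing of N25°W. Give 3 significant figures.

The hole lies 20° from the dip direction, so the down-dip offset is 649 × cos 20° = 609.86 m.
Depth = down-dip offset × tan(dip) = 609.86 × tan 52° = 609.86 × 1.2799
Depth = 780.59 m

781 m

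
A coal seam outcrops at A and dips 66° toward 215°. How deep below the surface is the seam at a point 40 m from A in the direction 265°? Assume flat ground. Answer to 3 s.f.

57.7 m

The hole lies 50° from the dip direction, so the down-dip offset is 40 × cos 50° = 25.71 m.
Depth = down-dip offset × tan(dip) = 25.71 × tan 66° = 25.71 × 2.2460
Depth = 57.75 m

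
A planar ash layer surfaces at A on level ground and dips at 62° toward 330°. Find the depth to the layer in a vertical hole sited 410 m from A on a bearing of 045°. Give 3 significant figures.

The hole lies 75° from the dip direction, so the down-dip offset is 410 × cos 75° = 106.12 m.
Depth = down-dip offset × tan(dip) = 106.12 × tan 62° = 106.12 × 1.8807
Depth = 199.57 m

200 m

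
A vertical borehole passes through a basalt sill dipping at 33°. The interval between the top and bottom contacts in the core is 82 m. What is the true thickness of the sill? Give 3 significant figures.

True thickness t = h · cos(dip) = 82 × cos 33°
t = 82 × 0.8387 = 68.771 m

68.8 m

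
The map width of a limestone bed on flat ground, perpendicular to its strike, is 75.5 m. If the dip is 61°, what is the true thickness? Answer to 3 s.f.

66.0 m

True thickness t = w · sin(dip) = 75.5 × sin 61°
t = 75.5 × 0.8746 = 66.034 m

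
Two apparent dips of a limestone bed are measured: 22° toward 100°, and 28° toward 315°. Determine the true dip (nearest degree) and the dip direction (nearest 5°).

true dip 57°, dip direction 025°

Each apparent-dip line lies in the plane. As unit vectors (x east, y north, z up), v₁ plunges 22°→100° and v₂ plunges 28°→315°.
The plane normal is n = v₁ × v₂ ∝ (0.309, 0.663, 0.470).
tan δ = √(n_x²+n_y²)/n_z = 0.731/0.470, so δ = 57.3°.
The horizontal component of n points toward azimuth atan2(n_x, n_y) = 25°, the dip direction.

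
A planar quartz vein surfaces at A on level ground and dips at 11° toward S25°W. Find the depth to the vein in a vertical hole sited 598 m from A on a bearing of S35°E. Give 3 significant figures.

The hole lies 60° from the dip direction, so the down-dip offset is 598 × cos 60° = 299.00 m.
Depth = down-dip offset × tan(dip) = 299.00 × tan 11° = 299.00 × 0.1944
Depth = 58.12 m

58.1 m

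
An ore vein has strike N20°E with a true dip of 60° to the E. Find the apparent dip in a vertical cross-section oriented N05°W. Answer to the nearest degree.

Angle between strike (N20°E) and section (N05°W): β = 25°.
tan α = tan 60° × sin 25° = 1.7321 × 0.4226 = 0.7320
apparent dip = arctan 0.7320 = 36.20°

36°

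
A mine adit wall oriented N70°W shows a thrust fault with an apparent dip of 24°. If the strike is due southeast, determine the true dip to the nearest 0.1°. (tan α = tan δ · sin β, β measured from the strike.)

46.5°

β = acute angle between strike due southeast and section N70°W = 25°.
tan(true dip) = tan 24° / sin 25° = 1.0535
true dip = arctan 1.0535 = 46.49°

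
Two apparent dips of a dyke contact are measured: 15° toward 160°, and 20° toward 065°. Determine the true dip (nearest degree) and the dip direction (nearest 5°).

true dip 25°, dip direction 105°

Represent each trace as a vector plunging at its apparent dip toward its trend (east-north-up frame): v₁ = (0.330, -0.908, -0.259), v₂ = (0.852, 0.397, -0.342).
n = v₁ × v₂ = (0.413, -0.107, 0.904) (taken with n_z > 0).
True dip = arccos(n_z / |n|) = arccos(0.9043) = 25.3°.
Dip direction = azimuth of (n_x, n_y) = atan2(0.413, -0.107) = 105°.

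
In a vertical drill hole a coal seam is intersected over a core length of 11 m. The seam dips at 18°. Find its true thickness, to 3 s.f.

True thickness t = h · cos(dip) = 11 × cos 18°
t = 11 × 0.9511 = 10.462 m

10.5 m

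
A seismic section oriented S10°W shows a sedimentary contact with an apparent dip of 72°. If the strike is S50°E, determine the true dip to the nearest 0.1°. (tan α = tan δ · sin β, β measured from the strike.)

74.3°

β = acute angle between strike S50°E and section S10°W = 60°.
tan(true dip) = tan 72° / sin 60° = 3.5538
true dip = arctan 3.5538 = 74.28°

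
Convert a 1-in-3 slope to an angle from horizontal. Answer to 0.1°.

tan θ = 1/3 = 0.3333
θ = arctan(0.3333) = 18.43°

18.4°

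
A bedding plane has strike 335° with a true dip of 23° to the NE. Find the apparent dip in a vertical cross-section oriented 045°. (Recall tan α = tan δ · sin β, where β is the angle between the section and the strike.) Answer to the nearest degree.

22°

Angle between strike (335°) and section (045°): β = 70°.
tan(apparent dip) = tan 23° · sin 70° = 0.3989
α = arctan(0.3989) = 21.75°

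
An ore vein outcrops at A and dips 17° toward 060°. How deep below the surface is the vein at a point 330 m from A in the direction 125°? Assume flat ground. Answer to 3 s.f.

42.6 m

The hole lies 65° from the dip direction, so the down-dip offset is 330 × cos 65° = 139.46 m.
Depth = down-dip offset × tan(dip) = 139.46 × tan 17° = 139.46 × 0.3057
Depth = 42.64 m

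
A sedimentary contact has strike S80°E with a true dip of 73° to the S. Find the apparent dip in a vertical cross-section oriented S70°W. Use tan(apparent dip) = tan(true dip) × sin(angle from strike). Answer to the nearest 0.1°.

The strike is S80°E and the section trends S70°W; the acute angle between them is β = 30°.
tan(apparent dip) = tan 73° · sin 30° = 1.6354
apparent dip = arctan 1.6354 = 58.56°

58.6°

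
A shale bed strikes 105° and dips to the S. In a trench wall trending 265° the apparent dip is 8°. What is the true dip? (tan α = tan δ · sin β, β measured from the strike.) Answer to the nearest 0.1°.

β = acute angle between strike 105° and section 265° = 20°.
tan(true dip) = tan 8° / sin 20° = 0.4109
δ = arctan(0.4109) = 22.34°

22.3°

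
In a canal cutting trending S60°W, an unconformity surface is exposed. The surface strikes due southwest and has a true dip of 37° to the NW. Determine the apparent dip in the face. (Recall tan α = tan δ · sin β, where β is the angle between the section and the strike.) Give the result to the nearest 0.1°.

The strike is due southwest and the section trends S60°W; the acute angle between them is β = 15°.
tan α = tan 37° × sin 15° = 0.7536 × 0.2588 = 0.1950
α = arctan(0.1950) = 11.04°

11.0°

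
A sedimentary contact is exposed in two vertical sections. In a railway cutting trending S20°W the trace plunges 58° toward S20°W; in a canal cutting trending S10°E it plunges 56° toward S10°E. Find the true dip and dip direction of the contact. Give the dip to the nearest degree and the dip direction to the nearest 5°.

true dip 58°, dip direction 195°

Represent each trace as a vector plunging at its apparent dip toward its trend (east-north-up frame): v₁ = (-0.181, -0.498, -0.848), v₂ = (0.097, -0.551, -0.829).
n = v₁ × v₂ = (-0.054, -0.233, 0.148) (taken with n_z > 0).
tan δ = √(n_x²+n_y²)/n_z = 0.239/0.148, so δ = 58.2°.
Dip direction = azimuth of (n_x, n_y) = atan2(-0.054, -0.233) = 193°.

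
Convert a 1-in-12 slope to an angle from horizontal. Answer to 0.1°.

4.8°

tan θ = 1/12 = 0.0833
θ = arctan(0.0833) = 4.76°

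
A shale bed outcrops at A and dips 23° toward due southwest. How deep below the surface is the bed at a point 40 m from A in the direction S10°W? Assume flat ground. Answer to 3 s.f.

13.9 m

The hole lies 35° from the dip direction, so the down-dip offset is 40 × cos 35° = 32.77 m.
Depth = down-dip offset × tan(dip) = 32.77 × tan 23° = 32.77 × 0.4245
Depth = 13.91 m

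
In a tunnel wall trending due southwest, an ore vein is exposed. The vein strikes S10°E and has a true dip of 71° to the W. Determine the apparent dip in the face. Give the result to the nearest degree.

67°

The strike is S10°E and the section trends due southwest; the acute angle between them is β = 55°.
tan(apparent dip) = tan 71° · sin 55° = 2.3790
α = arctan(2.3790) = 67.20°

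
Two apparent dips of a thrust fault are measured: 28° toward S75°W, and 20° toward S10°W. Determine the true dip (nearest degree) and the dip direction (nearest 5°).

true dip 29°, dip direction 240°

The two traces are lines in the plane: v₁ = (sin 255°·cos 28°, cos 255°·cos 28°, −sin 28°), v₂ = (sin 190°·cos 20°, cos 190°·cos 20°, −sin 20°).
Cross product v₁ × v₂ gives the pole to the plane: n ∝ (-0.356, -0.215, 0.752).
tan δ = √(n_x²+n_y²)/n_z = 0.416/0.752, so δ = 29.0°.
The horizontal component of n points toward azimuth atan2(n_x, n_y) = 239°, the dip direction.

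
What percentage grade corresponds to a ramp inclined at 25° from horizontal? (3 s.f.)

grade % = 100 × tan 25° = 100 × 0.4663

46.6%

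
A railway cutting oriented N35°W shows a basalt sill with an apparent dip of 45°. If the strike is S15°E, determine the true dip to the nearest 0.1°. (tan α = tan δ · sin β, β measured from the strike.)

71.1°

The section is 20° from the strike.
tan(true dip) = tan 45° / sin 20° = 2.9238
δ = arctan(2.9238) = 71.12°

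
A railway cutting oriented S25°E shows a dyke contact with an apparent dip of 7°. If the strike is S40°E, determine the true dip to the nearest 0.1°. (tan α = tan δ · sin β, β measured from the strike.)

The section is 15° from the strike.
tan δ = tan α / sin β = tan 7° / sin 15° = 0.1228 / 0.2588 = 0.4744
true dip = arctan 0.4744 = 25.38°

25.4°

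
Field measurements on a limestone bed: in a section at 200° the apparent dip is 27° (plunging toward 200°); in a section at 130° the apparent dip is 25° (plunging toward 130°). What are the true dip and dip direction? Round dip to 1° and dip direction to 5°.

Each apparent-dip line lies in the plane. As unit vectors (x east, y north, z up), v₁ plunges 27°→200° and v₂ plunges 25°→130°.
Cross product v₁ × v₂ gives the pole to the plane: n ∝ (0.089, -0.444, 0.759).
tan δ = √(n_x²+n_y²)/n_z = 0.453/0.759, so δ = 30.8°.
Dip direction = atan2(0.089, -0.444) = 169° (azimuth of n's horizontal projection).

true dip 31°, dip direction 170°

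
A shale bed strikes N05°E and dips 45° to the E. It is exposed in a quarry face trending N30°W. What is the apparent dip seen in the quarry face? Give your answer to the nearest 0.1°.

29.8°

The section lies 35° from the strike.
tan(apparent dip) = tan 45° · sin 35° = 0.5736
α = arctan(0.5736) = 29.84°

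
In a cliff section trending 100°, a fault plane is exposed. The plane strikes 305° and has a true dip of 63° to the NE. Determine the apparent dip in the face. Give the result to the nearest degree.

Angle between strike (305°) and section (100°): β = 25°.
tan(apparent dip) = tan 63° · sin 25° = 0.8294
apparent dip = arctan 0.8294 = 39.67°

40°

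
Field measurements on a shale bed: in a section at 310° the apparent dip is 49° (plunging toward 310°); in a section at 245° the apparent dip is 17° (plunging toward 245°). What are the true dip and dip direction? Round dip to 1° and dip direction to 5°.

The two traces are lines in the plane: v₁ = (sin 310°·cos 49°, cos 310°·cos 49°, −sin 49°), v₂ = (sin 245°·cos 17°, cos 245°·cos 17°, −sin 17°).
Cross product v₁ × v₂ gives the pole to the plane: n ∝ (-0.428, 0.507, 0.569).
tan δ = √(n_x²+n_y²)/n_z = 0.664/0.569, so δ = 49.4°.
The horizontal component of n points toward azimuth atan2(n_x, n_y) = 320°, the dip direction.

true dip 49°, dip direction 320°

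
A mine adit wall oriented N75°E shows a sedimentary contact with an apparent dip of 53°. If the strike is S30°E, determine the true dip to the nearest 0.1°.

The section is 75° from the strike.
tan(true dip) = tan 53° / sin 75° = 1.3739
δ = arctan(1.3739) = 53.95°

53.9°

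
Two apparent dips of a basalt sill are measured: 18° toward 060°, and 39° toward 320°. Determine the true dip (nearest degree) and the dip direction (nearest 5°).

true dip 43°, dip direction 350°

The two traces are lines in the plane: v₁ = (sin 60°·cos 18°, cos 60°·cos 18°, −sin 18°), v₂ = (sin 320°·cos 39°, cos 320°·cos 39°, −sin 39°).
Cross product v₁ × v₂ gives the pole to the plane: n ∝ (-0.115, 0.673, 0.728).
tan δ = √(n_x²+n_y²)/n_z = 0.683/0.728, so δ = 43.2°.
Dip direction = azimuth of (n_x, n_y) = atan2(-0.115, 0.673) = 350°.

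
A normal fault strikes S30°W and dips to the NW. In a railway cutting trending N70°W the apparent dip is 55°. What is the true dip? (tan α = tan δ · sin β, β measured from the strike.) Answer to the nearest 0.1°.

55.4°

β = acute angle between strike S30°W and section N70°W = 80°.
tan(true dip) = tan 55° / sin 80° = 1.4502
δ = arctan(1.4502) = 55.41°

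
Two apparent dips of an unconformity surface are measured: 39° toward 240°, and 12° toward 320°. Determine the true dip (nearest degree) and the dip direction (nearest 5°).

true dip 39°, dip direction 245°

The two traces are lines in the plane: v₁ = (sin 240°·cos 39°, cos 240°·cos 39°, −sin 39°), v₂ = (sin 320°·cos 12°, cos 320°·cos 12°, −sin 12°).
n = v₁ × v₂ = (-0.552, -0.256, 0.749) (taken with n_z > 0).
tan δ = √(n_x²+n_y²)/n_z = 0.609/0.749, so δ = 39.1°.
Dip direction = azimuth of (n_x, n_y) = atan2(-0.552, -0.256) = 245°.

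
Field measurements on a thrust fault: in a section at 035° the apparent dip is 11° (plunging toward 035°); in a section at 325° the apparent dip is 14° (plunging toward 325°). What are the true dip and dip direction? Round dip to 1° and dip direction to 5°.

The two traces are lines in the plane: v₁ = (sin 35°·cos 11°, cos 35°·cos 11°, −sin 11°), v₂ = (sin 325°·cos 14°, cos 325°·cos 14°, −sin 14°).
The plane normal is n = v₁ × v₂ ∝ (-0.043, 0.242, 0.895).
True dip = arccos(n_z / |n|) = arccos(0.9642) = 15.4°.
Dip direction = atan2(-0.043, 0.242) = 350° (azimuth of n's horizontal projection).

true dip 15°, dip direction 350°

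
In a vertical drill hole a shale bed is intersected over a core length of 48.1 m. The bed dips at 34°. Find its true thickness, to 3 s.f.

True thickness t = h · cos(dip) = 48.1 × cos 34°
t = 48.1 × 0.8290 = 39.877 m

39.9 m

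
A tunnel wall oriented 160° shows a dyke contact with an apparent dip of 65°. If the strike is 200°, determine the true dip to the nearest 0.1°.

73.3°

The section is 40° from the strike.
tan(true dip) = tan 65° / sin 40° = 3.3363
δ = arctan(3.3363) = 73.31°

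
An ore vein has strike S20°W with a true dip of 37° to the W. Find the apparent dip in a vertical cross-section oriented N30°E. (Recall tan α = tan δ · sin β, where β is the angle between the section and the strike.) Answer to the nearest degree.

Angle between strike (S20°W) and section (N30°E): β = 10°.
tan α = tan 37° × sin 10° = 0.7536 × 0.1736 = 0.1309
α = arctan(0.1309) = 7.45°

7°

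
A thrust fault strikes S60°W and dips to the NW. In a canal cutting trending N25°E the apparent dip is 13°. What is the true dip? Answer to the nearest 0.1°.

The section is 35° from the strike.
tan δ = tan α / sin β = tan 13° / sin 35° = 0.2309 / 0.5736 = 0.4025
δ = arctan(0.4025) = 21.93°

21.9°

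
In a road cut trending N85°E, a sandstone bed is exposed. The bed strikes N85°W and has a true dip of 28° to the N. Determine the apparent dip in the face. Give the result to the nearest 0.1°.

5.3°

The strike is N85°W and the section trends N85°E; the acute angle between them is β = 10°.
tan(apparent dip) = tan 28° · sin 10° = 0.0923
apparent dip = arctan 0.0923 = 5.28°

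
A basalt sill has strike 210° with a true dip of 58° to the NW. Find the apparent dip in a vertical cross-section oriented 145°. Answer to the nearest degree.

55°

The strike is 210° and the section trends 145°; the acute angle between them is β = 65°.
tan α = tan 58° × sin 65° = 1.6003 × 0.9063 = 1.4504
α = arctan(1.4504) = 55.42°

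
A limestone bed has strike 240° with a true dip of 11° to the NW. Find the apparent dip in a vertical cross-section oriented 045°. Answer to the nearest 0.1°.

2.9°

Angle between strike (240°) and section (045°): β = 15°.
tan(apparent dip) = tan 11° · sin 15° = 0.0503
α = arctan(0.0503) = 2.88°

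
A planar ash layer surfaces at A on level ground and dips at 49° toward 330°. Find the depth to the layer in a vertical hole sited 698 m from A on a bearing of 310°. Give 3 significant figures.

755 m

The hole lies 20° from the dip direction, so the down-dip offset is 698 × cos 20° = 655.91 m.
Depth = down-dip offset × tan(dip) = 655.91 × tan 49° = 655.91 × 1.1504
Depth = 754.53 m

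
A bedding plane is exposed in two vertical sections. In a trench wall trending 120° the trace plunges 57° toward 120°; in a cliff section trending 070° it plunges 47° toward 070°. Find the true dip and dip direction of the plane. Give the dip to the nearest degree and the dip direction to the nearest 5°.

true dip 57°, dip direction 115°

Each apparent-dip line lies in the plane. As unit vectors (x east, y north, z up), v₁ plunges 57°→120° and v₂ plunges 47°→070°.
n = v₁ × v₂ = (0.395, -0.193, 0.285) (taken with n_z > 0).
tan δ = √(n_x²+n_y²)/n_z = 0.439/0.285, so δ = 57.1°.
Dip direction = atan2(0.395, -0.193) = 116° (azimuth of n's horizontal projection).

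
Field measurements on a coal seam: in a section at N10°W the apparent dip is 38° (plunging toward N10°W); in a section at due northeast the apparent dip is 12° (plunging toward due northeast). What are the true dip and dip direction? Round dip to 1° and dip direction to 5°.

true dip 40°, dip direction 330°

Represent each trace as a vector plunging at its apparent dip toward its trend (east-north-up frame): v₁ = (-0.137, 0.776, -0.616), v₂ = (0.692, 0.692, -0.208).
Cross product v₁ × v₂ gives the pole to the plane: n ∝ (-0.264, 0.454, 0.631).
Dip δ = arctan(|n_h|/n_z) = arctan(0.526/0.631) = 39.8°.
The horizontal component of n points toward azimuth atan2(n_x, n_y) = 330°, the dip direction.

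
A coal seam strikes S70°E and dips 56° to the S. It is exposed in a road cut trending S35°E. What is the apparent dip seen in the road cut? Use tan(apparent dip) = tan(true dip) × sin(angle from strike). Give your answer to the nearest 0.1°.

Angle between strike (S70°E) and section (S35°E): β = 35°.
tan α = tan 56° × sin 35° = 1.4826 × 0.5736 = 0.8504
apparent dip = arctan 0.8504 = 40.38°

40.4°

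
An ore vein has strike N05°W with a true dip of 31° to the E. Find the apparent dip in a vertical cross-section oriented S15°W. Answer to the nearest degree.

The section lies 20° from the strike.
tan α = tan 31° × sin 20° = 0.6009 × 0.3420 = 0.2055
α = arctan(0.2055) = 11.61°

12°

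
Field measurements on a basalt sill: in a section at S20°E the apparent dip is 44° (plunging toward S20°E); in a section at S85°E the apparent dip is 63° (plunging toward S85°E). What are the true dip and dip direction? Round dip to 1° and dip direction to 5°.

Represent each trace as a vector plunging at its apparent dip toward its trend (east-north-up frame): v₁ = (0.246, -0.676, -0.695), v₂ = (0.452, -0.040, -0.891).
n = v₁ × v₂ = (0.575, -0.095, 0.296) (taken with n_z > 0).
tan δ = √(n_x²+n_y²)/n_z = 0.583/0.296, so δ = 63.1°.
Dip direction = atan2(0.575, -0.095) = 99° (azimuth of n's horizontal projection).

true dip 63°, dip direction 100°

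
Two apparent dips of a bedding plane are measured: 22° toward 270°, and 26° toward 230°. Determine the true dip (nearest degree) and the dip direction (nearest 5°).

Represent each trace as a vector plunging at its apparent dip toward its trend (east-north-up frame): v₁ = (-0.927, -0.000, -0.375), v₂ = (-0.689, -0.578, -0.438).
Cross product v₁ × v₂ gives the pole to the plane: n ∝ (-0.216, -0.149, 0.536).
True dip = arccos(n_z / |n|) = arccos(0.8980) = 26.1°.
The horizontal component of n points toward azimuth atan2(n_x, n_y) = 236°, the dip direction.

true dip 26°, dip direction 235°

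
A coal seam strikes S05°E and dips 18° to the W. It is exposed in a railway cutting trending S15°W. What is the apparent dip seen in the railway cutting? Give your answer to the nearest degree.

6°

The section lies 20° from the strike.
tan(apparent dip) = tan 18° · sin 20° = 0.1111
α = arctan(0.1111) = 6.34°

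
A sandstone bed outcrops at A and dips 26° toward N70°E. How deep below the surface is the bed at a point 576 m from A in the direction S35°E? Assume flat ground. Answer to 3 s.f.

The hole lies 75° from the dip direction, so the down-dip offset is 576 × cos 75° = 149.08 m.
Depth = down-dip offset × tan(dip) = 149.08 × tan 26° = 149.08 × 0.4877
Depth = 72.71 m

72.7 m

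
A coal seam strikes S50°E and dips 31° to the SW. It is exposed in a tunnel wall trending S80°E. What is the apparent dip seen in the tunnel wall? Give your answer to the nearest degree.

The strike is S50°E and the section trends S80°E; the acute angle between them is β = 30°.
tan(apparent dip) = tan 31° · sin 30° = 0.3004
apparent dip = arctan 0.3004 = 16.72°

17°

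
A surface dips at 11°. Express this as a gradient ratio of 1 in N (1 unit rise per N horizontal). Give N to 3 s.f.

1 : N means tan θ = 1/N, so N = 1/tan 11° = 1/0.1944

1 in 5.14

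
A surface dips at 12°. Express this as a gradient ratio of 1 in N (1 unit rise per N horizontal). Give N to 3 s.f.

1 in 4.70

1 : N means tan θ = 1/N, so N = 1/tan 12° = 1/0.2126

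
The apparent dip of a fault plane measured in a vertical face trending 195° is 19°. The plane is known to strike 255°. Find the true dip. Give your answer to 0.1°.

The section is 60° from the strike.
tan(true dip) = tan 19° / sin 60° = 0.3976
δ = arctan(0.3976) = 21.68°

21.7°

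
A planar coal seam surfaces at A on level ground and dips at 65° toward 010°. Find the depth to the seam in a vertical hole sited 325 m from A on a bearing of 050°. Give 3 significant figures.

534 m

The hole lies 40° from the dip direction, so the down-dip offset is 325 × cos 40° = 248.96 m.
Depth = down-dip offset × tan(dip) = 248.96 × tan 65° = 248.96 × 2.1445
Depth = 533.91 m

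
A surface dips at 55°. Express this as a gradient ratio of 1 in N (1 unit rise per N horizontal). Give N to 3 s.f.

1 : N means tan θ = 1/N, so N = 1/tan 55° = 1/1.4281

1 in 0.700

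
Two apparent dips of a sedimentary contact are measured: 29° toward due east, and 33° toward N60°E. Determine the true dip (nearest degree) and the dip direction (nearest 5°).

The two traces are lines in the plane: v₁ = (sin 90°·cos 29°, cos 90°·cos 29°, −sin 29°), v₂ = (sin 60°·cos 33°, cos 60°·cos 33°, −sin 33°).
n = v₁ × v₂ = (0.203, 0.124, 0.367) (taken with n_z > 0).
True dip = arccos(n_z / |n|) = arccos(0.8386) = 33.0°.
The horizontal component of n points toward azimuth atan2(n_x, n_y) = 59°, the dip direction.

true dip 33°, dip direction 060°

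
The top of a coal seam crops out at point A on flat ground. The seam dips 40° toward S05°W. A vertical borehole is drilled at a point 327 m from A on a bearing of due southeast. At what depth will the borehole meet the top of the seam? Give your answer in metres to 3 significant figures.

The hole lies 50° from the dip direction, so the down-dip offset is 327 × cos 50° = 210.19 m.
Depth = down-dip offset × tan(dip) = 210.19 × tan 40° = 210.19 × 0.8391
Depth = 176.37 m

176 m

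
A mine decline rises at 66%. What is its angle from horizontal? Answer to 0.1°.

tan θ = 66/100 = 0.6600
θ = arctan(0.6600) = 33.42°

33.4°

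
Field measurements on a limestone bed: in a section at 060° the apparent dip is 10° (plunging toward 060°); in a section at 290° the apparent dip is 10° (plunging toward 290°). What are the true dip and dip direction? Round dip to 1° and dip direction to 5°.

Each apparent-dip line lies in the plane. As unit vectors (x east, y north, z up), v₁ plunges 10°→060° and v₂ plunges 10°→290°.
The plane normal is n = v₁ × v₂ ∝ (-0.027, 0.309, 0.743).
tan δ = √(n_x²+n_y²)/n_z = 0.310/0.743, so δ = 22.6°.
Dip direction = atan2(-0.027, 0.309) = 355° (azimuth of n's horizontal projection).

true dip 23°, dip direction 355°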